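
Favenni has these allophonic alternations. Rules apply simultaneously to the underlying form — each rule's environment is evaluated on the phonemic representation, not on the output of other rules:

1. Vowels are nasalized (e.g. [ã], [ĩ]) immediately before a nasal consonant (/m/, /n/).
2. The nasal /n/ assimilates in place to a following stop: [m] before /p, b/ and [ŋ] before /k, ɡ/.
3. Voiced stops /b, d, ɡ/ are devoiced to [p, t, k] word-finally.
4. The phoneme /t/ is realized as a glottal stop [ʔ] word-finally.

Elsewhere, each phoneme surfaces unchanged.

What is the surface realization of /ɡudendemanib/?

/ɡ/ (word-initial): rule 3 targets it, but not word-finally → unchanged [ɡ].
/u/ (between /ɡ/ and /d/): rule 1 targets it, but not before a nasal consonant → unchanged [u].
/d/ (between /u/ and /e/) fails the environment for rule 3, so it stays [d].
/e/ — between /d/ and /n/, before a nasal consonant — surfaces as [ẽ] (rule 1).
/n/ (between /e/ and /d/): rule 2 targets it, but not before a labial or velar stop → unchanged [n].
/d/ (between /n/ and /e/): rule 3 targets it, but not word-finally → unchanged [d].
/e/ (between /d/ and /m/): before a nasal consonant, so rule 1 applies → [ẽ].
/m/ — not in any rule's target class → [m].
/a/ (between /m/ and /n/): before a nasal consonant, so rule 1 applies → [ã].
/n/ (between /a/ and /i/): rule 2 targets it, but not before a labial or velar stop → unchanged [n].
/i/ (between /n/ and /b/) is in the target of rule 1 but the environment (before a nasal consonant) is not met → [i].
/b/ — word-final, word-finally — surfaces as [p] (rule 3).

[ɡudẽndẽmãnip]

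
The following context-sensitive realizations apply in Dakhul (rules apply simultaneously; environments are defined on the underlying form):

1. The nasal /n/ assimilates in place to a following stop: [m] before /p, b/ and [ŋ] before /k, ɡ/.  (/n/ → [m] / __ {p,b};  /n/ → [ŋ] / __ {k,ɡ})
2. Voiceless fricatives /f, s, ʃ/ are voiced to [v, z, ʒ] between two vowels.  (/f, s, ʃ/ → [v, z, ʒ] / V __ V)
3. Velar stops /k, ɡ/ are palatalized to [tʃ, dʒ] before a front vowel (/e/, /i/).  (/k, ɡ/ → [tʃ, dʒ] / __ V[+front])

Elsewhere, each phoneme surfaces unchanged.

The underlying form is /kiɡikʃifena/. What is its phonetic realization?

[tʃidʒikʃivena]

/k/ meets the environment for rule 3 (before a front vowel) → [tʃ].
/i/ (between /k/ and /ɡ/): no rule targets it → [i].
/ɡ/ (between /i/ and /i/) occurs before a front vowel → [dʒ] by rule 3.
/i/ (between /ɡ/ and /k/): no rule targets it → [i].
/k/ (between /i/ and /ʃ/) is in the target of rule 3 but the environment (before a front vowel) is not met → [k].
/ʃ/ (between /k/ and /i/) is in the target of rule 2 but the environment (between two vowels) is not met → [ʃ].
/i/ — not in any rule's target class → [i].
/f/ (between /i/ and /e/): between two vowels, so rule 2 applies → [v].
/e/ (between /f/ and /n/) is unaffected → [e].
/n/ (between /e/ and /a/) fails the environment for rule 1, so it stays [n].
/a/ stays [a].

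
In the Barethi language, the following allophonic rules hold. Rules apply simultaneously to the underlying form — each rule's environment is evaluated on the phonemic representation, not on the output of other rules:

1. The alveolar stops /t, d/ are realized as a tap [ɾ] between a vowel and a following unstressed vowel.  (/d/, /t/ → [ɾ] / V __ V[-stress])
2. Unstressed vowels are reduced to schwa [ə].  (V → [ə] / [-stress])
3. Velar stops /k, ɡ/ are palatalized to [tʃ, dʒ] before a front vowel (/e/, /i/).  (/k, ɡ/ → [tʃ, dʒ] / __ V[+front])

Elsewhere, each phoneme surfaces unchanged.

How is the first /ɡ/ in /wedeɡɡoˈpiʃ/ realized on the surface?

/ɡ/ — between /e/ and /ɡ/; rule 3 does not apply here → [ɡ].

[ɡ]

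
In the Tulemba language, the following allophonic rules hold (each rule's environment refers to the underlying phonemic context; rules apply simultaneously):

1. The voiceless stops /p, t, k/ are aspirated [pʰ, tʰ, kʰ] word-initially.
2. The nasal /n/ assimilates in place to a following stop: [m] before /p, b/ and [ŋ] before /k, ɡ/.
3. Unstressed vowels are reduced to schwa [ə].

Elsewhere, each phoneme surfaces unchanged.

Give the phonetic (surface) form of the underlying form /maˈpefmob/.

[məˈpefməb]

/m/ — not in any rule's target class → [m].
/a/ (between /m/ and /p/): in an unstressed syllable, so rule 3 applies → [ə].
/p/ — between /a/ and /e/; rule 1 does not apply here → [p].
/e/ (between /p/ and /f/) fails the environment for rule 3, so it stays [e].
/f/ — not in any rule's target class → [f].
/m/ (between /f/ and /o/) is unaffected → [m].
/o/ — between /m/ and /b/, in an unstressed syllable — surfaces as [ə] (rule 3).
/b/ (word-final) is unaffected → [b].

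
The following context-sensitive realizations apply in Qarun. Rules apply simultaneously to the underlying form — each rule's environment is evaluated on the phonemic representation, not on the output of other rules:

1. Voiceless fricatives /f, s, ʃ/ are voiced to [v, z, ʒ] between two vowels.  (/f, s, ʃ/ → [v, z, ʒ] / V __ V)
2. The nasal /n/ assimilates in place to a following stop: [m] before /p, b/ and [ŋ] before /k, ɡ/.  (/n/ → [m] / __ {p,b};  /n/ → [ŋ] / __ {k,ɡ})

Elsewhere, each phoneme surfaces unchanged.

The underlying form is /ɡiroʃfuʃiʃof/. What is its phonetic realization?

/ʃ/ (between /o/ and /f/) fails the environment for rule 1, so it stays [ʃ].
/f/ — between /ʃ/ and /u/; rule 1 does not apply here → [f].
/ʃ/ (between /u/ and /i/) occurs between two vowels → [ʒ] by rule 1.
/ʃ/ (between /i/ and /o/): between two vowels, so rule 1 applies → [ʒ].
/f/ (word-final): rule 1 targets it, but not between two vowels → unchanged [f].

[ɡiroʃfuʒiʒof]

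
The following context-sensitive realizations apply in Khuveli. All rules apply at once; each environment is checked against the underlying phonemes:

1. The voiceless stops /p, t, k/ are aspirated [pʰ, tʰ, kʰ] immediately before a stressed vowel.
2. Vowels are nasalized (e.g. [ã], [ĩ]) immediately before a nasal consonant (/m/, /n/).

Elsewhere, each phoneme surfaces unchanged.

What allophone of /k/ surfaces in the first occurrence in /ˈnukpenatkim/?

/k/ (between /u/ and /p/): rule 1 targets it, but not immediately before a stressed vowel → unchanged [k].

[k]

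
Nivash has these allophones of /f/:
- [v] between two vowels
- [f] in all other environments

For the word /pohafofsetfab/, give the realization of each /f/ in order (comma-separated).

[v], [f], [f]

Occurrence 1 (position 5): between two vowels → [v].
Occurrence 2 (position 7): no conditioning environment matches → elsewhere allophone [f].
Occurrence 3 (position 11): no conditioning environment matches → elsewhere allophone [f].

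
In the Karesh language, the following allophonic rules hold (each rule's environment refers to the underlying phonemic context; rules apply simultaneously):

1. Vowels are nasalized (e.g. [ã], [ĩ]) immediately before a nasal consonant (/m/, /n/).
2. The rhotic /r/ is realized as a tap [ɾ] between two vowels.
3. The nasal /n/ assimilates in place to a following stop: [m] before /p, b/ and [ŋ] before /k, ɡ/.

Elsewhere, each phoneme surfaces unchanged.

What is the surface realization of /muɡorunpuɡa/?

/u/ (between /m/ and /ɡ/): rule 1 targets it, but not before a nasal consonant → unchanged [u].
/o/ (between /ɡ/ and /r/) fails the environment for rule 1, so it stays [o].
/r/ (between /o/ and /u/) occurs between two vowels → [ɾ] by rule 2.
Rule 1 applies to /u/ (between /r/ and /n/: before a nasal consonant) → [ũ].
/n/ (between /u/ and /p/) occurs before a labial or velar stop → [m] by rule 3.
/u/ (between /p/ and /ɡ/) is in the target of rule 1 but the environment (before a nasal consonant) is not met → [u].
/a/ (word-final) is in the target of rule 1 but the environment (before a nasal consonant) is not met → [a].

[muɡoɾũmpuɡa]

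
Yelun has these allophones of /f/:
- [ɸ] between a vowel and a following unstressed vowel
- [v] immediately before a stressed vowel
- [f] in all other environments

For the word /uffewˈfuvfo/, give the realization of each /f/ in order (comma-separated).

Occurrence 1 (position 2): no conditioning environment matches → elsewhere allophone [f].
Occurrence 2 (position 3): no conditioning environment matches → elsewhere allophone [f].
Occurrence 3 (position 6): immediately before a stressed vowel → [v].
Occurrence 4 (position 9): no conditioning environment matches → elsewhere allophone [f].

[f], [f], [v], [f]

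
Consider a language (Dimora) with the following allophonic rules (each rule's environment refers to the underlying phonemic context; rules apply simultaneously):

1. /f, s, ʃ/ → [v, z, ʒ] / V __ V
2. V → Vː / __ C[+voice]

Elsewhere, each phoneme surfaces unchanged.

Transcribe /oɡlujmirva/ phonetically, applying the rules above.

Rule 2 applies to /o/ (word-initial: before a voiced consonant) → [oː].
/ɡ/ (between /o/ and /l/) is unaffected → [ɡ].
/l/ (between /ɡ/ and /u/): no rule targets it → [l].
/u/ (between /l/ and /j/): before a voiced consonant, so rule 2 applies → [uː].
/j/ — not in any rule's target class → [j].
/m/ (between /j/ and /i/) is unaffected → [m].
/i/ — between /m/ and /r/, before a voiced consonant — surfaces as [iː] (rule 2).
/r/ (between /i/ and /v/) is unaffected → [r].
/v/ — not in any rule's target class → [v].
/a/ — word-final; rule 2 does not apply here → [a].

[oːɡluːjmiːrva]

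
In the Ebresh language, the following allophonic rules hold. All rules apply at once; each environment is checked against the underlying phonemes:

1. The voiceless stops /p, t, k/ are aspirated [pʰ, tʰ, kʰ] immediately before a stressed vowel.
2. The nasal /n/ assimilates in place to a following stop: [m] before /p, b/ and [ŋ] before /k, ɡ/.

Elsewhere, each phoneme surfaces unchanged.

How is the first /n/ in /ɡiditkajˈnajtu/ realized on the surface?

/n/ — between /j/ and /a/; rule 2 does not apply here → [n].

[n]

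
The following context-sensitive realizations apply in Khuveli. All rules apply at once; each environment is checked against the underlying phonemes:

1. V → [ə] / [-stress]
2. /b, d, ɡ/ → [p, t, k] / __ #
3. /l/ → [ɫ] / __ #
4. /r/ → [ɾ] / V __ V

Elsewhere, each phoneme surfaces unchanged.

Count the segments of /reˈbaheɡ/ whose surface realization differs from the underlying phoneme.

3

Segments that undergo a rule: /e/ → [ə] (rule 1); /e/ → [ə] (rule 1); /ɡ/ → [k] (rule 2).
All other segments surface unchanged.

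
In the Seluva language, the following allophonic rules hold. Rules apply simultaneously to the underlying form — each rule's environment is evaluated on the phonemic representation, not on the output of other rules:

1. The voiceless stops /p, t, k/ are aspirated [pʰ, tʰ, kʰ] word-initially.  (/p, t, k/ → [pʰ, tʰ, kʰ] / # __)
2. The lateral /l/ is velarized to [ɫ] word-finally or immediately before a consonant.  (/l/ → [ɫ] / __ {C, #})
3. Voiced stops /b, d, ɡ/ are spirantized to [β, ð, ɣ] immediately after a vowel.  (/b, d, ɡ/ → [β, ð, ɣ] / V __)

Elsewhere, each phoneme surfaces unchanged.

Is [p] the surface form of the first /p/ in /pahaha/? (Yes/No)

No

/p/ (word-initial) occurs word-initially → [pʰ] by rule 1.
The actual realization is [pʰ], not [p].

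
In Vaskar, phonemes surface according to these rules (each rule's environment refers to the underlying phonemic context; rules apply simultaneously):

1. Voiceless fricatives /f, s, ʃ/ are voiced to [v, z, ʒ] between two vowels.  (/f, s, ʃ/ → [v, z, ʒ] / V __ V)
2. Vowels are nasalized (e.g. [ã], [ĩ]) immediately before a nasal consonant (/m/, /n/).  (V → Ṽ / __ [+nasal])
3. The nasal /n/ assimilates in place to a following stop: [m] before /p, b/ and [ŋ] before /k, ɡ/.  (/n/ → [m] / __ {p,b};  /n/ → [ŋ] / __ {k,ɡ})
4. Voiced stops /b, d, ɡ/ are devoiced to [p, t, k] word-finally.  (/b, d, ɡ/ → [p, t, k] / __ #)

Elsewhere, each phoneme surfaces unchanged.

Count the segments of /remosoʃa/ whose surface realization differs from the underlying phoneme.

3

Segments that undergo a rule: /e/ → [ẽ] (rule 2); /s/ → [z] (rule 1); /ʃ/ → [ʒ] (rule 1).
All other segments surface unchanged.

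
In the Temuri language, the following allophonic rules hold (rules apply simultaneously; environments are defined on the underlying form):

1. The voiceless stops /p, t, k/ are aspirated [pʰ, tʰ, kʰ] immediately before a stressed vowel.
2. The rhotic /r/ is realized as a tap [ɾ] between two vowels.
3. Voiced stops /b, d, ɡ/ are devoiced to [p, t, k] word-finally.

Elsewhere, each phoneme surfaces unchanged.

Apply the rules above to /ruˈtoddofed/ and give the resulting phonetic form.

/r/ (word-initial): rule 2 targets it, but not between two vowels → unchanged [r].
/u/ (between /r/ and /t/): no rule targets it → [u].
/t/ (between /u/ and /o/) occurs immediately before a stressed vowel → [tʰ] by rule 1.
/o/ (between /t/ and /d/): no rule targets it → [o].
/d/ — between /o/ and /d/; rule 3 does not apply here → [d].
/d/ (between /d/ and /o/) is in the target of rule 3 but the environment (word-finally) is not met → [d].
/o/ (between /d/ and /f/): no rule targets it → [o].
/f/ (between /o/ and /e/) is unaffected → [f].
/e/ (between /f/ and /d/): no rule targets it → [e].
/d/ — word-final, word-finally — surfaces as [t] (rule 3).

[ruˈtʰoddofet]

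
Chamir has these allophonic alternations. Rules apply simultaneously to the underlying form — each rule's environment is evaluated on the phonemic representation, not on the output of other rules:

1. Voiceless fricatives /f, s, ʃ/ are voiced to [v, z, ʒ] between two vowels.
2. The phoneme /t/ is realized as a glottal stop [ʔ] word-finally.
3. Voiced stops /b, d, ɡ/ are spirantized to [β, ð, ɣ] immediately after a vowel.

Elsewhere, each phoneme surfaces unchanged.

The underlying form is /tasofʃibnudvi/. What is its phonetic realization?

[tazofʃiβnuðvi]

/t/ (word-initial) fails the environment for rule 2, so it stays [t].
/a/ (between /t/ and /s/): no rule targets it → [a].
/s/ (between /a/ and /o/) occurs between two vowels → [z] by rule 1.
/o/ (between /s/ and /f/) is unaffected → [o].
/f/ (between /o/ and /ʃ/) fails the environment for rule 1, so it stays [f].
/ʃ/ — between /f/ and /i/; rule 1 does not apply here → [ʃ].
/i/ — not in any rule's target class → [i].
/b/ — between /i/ and /n/, immediately after a vowel — surfaces as [β] (rule 3).
/n/ stays [n].
/u/ stays [u].
/d/ (between /u/ and /v/): immediately after a vowel, so rule 3 applies → [ð].
/v/ (between /d/ and /i/): no rule targets it → [v].
/i/ (word-final) is unaffected → [i].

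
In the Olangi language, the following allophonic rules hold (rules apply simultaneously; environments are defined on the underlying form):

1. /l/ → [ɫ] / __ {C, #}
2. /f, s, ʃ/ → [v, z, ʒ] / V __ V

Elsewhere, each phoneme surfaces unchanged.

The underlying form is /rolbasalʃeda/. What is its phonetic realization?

[roɫbazaɫʃeda]

/r/ (word-initial) is unaffected → [r].
/o/ (between /r/ and /l/) is unaffected → [o].
/l/ — between /o/ and /b/, word-finally or immediately before a consonant — surfaces as [ɫ] (rule 1).
/b/ (between /l/ and /a/) is unaffected → [b].
/a/ — not in any rule's target class → [a].
/s/ (between /a/ and /a/) occurs between two vowels → [z] by rule 2.
/a/ stays [a].
/l/ (between /a/ and /ʃ/): word-finally or immediately before a consonant, so rule 1 applies → [ɫ].
/ʃ/ — between /l/ and /e/; rule 2 does not apply here → [ʃ].
/e/ (between /ʃ/ and /d/): no rule targets it → [e].
/d/ — not in any rule's target class → [d].
/a/ (word-final) is unaffected → [a].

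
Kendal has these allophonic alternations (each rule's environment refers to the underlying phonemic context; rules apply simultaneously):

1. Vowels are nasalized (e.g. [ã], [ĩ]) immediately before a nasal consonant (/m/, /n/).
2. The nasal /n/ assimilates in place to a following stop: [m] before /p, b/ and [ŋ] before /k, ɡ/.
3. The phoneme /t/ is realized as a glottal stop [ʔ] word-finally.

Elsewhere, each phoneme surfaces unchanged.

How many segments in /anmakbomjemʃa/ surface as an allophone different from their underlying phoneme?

3

Segments that undergo a rule: /a/ → [ã] (rule 1); /o/ → [õ] (rule 1); /e/ → [ẽ] (rule 1).
All other segments surface unchanged.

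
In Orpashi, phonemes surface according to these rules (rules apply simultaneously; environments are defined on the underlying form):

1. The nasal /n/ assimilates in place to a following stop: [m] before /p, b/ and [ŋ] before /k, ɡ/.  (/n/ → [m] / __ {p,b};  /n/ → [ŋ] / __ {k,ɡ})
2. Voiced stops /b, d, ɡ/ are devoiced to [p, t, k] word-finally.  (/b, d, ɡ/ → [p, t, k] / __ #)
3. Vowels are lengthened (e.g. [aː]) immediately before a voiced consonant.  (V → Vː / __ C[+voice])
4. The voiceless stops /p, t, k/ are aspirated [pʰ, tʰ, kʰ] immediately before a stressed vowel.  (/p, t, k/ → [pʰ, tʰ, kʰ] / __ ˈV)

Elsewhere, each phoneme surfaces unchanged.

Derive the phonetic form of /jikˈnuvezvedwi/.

/j/ — not in any rule's target class → [j].
/i/ (between /j/ and /k/) fails the environment for rule 3, so it stays [i].
/k/ (between /i/ and /n/): rule 4 targets it, but not immediately before a stressed vowel → unchanged [k].
/n/ (between /k/ and /u/): rule 1 targets it, but not before a labial or velar stop → unchanged [n].
/u/ meets the environment for rule 3 (before a voiced consonant) → [uː].
/v/ stays [v].
/e/ — between /v/ and /z/, before a voiced consonant — surfaces as [eː] (rule 3).
/z/ stays [z].
/v/ (between /z/ and /e/): no rule targets it → [v].
/e/ (between /v/ and /d/) occurs before a voiced consonant → [eː] by rule 3.
/d/ (between /e/ and /w/) fails the environment for rule 2, so it stays [d].
/w/ (between /d/ and /i/): no rule targets it → [w].
/i/ — word-final; rule 3 does not apply here → [i].

[jikˈnuːveːzveːdwi]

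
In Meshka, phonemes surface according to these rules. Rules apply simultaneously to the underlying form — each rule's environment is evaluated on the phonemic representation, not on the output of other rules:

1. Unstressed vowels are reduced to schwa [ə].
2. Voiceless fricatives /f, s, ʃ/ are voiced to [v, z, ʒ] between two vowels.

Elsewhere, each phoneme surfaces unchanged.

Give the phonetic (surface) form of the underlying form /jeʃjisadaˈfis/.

/j/ (word-initial) is unaffected → [j].
/e/ (between /j/ and /ʃ/): in an unstressed syllable, so rule 1 applies → [ə].
/ʃ/ (between /e/ and /j/) is in the target of rule 2 but the environment (between two vowels) is not met → [ʃ].
/j/ stays [j].
/i/ meets the environment for rule 1 (in an unstressed syllable) → [ə].
/s/ meets the environment for rule 2 (between two vowels) → [z].
/a/ (between /s/ and /d/): in an unstressed syllable, so rule 1 applies → [ə].
/d/ — not in any rule's target class → [d].
Rule 1 applies to /a/ (between /d/ and /f/: in an unstressed syllable) → [ə].
/f/ (between /a/ and /i/): between two vowels, so rule 2 applies → [v].
/i/ — between /f/ and /s/; rule 1 does not apply here → [i].
/s/ (word-final) is in the target of rule 2 but the environment (between two vowels) is not met → [s].

[jəʃjəzədəˈvis]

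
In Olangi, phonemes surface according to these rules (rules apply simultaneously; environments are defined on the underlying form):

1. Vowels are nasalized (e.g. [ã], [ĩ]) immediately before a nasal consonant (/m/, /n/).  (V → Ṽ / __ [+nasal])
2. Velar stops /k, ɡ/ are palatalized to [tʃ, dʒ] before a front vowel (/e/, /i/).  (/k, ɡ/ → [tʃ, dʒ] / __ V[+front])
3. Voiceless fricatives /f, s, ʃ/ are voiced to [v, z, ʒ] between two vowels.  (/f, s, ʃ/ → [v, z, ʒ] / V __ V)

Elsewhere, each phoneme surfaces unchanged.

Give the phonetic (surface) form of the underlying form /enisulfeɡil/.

/e/ (word-initial) occurs before a nasal consonant → [ẽ] by rule 1.
/i/ (between /n/ and /s/) is in the target of rule 1 but the environment (before a nasal consonant) is not met → [i].
/s/ (between /i/ and /u/) occurs between two vowels → [z] by rule 3.
/u/ (between /s/ and /l/) is in the target of rule 1 but the environment (before a nasal consonant) is not met → [u].
/f/ (between /l/ and /e/) is in the target of rule 3 but the environment (between two vowels) is not met → [f].
/e/ — between /f/ and /ɡ/; rule 1 does not apply here → [e].
/ɡ/ meets the environment for rule 2 (before a front vowel) → [dʒ].
/i/ (between /ɡ/ and /l/) is in the target of rule 1 but the environment (before a nasal consonant) is not met → [i].

[ẽnizulfedʒil]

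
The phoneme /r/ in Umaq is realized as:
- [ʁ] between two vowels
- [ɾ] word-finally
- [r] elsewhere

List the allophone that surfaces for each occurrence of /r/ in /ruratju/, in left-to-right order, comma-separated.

Occurrence 1 (position 1): no conditioning environment matches → elsewhere allophone [r].
Occurrence 2 (position 3): between two vowels → [ʁ].

[r], [ʁ]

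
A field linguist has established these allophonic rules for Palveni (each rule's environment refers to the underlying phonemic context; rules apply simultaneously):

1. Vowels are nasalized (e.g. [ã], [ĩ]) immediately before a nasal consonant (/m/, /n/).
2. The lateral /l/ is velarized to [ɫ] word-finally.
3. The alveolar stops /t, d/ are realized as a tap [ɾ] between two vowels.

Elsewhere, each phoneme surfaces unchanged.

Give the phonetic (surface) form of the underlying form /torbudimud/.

[torbuɾĩmud]

/t/ — word-initial; rule 3 does not apply here → [t].
/o/ (between /t/ and /r/) is in the target of rule 1 but the environment (before a nasal consonant) is not met → [o].
/r/ stays [r].
/b/ stays [b].
/u/ (between /b/ and /d/) is in the target of rule 1 but the environment (before a nasal consonant) is not met → [u].
/d/ (between /u/ and /i/) occurs between two vowels → [ɾ] by rule 3.
/i/ — between /d/ and /m/, before a nasal consonant — surfaces as [ĩ] (rule 1).
/m/ (between /i/ and /u/) is unaffected → [m].
/u/ (between /m/ and /d/): rule 1 targets it, but not before a nasal consonant → unchanged [u].
/d/ (word-final): rule 3 targets it, but not between two vowels → unchanged [d].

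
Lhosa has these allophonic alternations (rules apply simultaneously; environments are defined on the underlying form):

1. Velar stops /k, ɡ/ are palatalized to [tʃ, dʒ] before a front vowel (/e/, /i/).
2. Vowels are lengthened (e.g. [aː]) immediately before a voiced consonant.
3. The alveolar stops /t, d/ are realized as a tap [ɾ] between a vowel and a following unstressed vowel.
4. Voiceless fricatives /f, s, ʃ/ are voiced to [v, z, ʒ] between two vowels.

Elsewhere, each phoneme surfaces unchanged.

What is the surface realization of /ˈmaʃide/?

/m/ (word-initial): no rule targets it → [m].
/a/ (between /m/ and /ʃ/) is in the target of rule 2 but the environment (before a voiced consonant) is not met → [a].
/ʃ/ — between /a/ and /i/, between two vowels — surfaces as [ʒ] (rule 4).
/i/ meets the environment for rule 2 (before a voiced consonant) → [iː].
/d/ meets the environment for rule 3 (between a vowel and a following unstressed vowel) → [ɾ].
/e/ — word-final; rule 2 does not apply here → [e].

[ˈmaʒiːɾe]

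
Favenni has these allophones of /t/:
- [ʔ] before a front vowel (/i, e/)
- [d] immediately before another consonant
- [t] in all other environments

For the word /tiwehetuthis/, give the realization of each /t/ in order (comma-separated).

[ʔ], [t], [d]

Occurrence 1 (position 1): before a front vowel (/i, e/) → [ʔ].
Occurrence 2 (position 7): no conditioning environment matches → elsewhere allophone [t].
Occurrence 3 (position 9): immediately before another consonant → [d].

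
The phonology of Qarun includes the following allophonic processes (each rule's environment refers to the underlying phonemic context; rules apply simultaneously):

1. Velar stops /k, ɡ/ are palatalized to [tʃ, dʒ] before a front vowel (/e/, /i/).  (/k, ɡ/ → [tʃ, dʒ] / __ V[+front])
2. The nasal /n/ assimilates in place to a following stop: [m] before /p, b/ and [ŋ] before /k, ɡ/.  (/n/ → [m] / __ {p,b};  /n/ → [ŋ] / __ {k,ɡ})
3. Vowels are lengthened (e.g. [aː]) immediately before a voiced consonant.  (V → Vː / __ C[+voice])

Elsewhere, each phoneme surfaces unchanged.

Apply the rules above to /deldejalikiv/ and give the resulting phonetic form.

/d/ (word-initial): no rule targets it → [d].
Rule 3 applies to /e/ (between /d/ and /l/: before a voiced consonant) → [eː].
/l/ (between /e/ and /d/) is unaffected → [l].
/d/ — not in any rule's target class → [d].
/e/ (between /d/ and /j/): before a voiced consonant, so rule 3 applies → [eː].
/j/ (between /e/ and /a/) is unaffected → [j].
/a/ meets the environment for rule 3 (before a voiced consonant) → [aː].
/l/ stays [l].
/i/ (between /l/ and /k/): rule 3 targets it, but not before a voiced consonant → unchanged [i].
/k/ (between /i/ and /i/) occurs before a front vowel → [tʃ] by rule 1.
/i/ — between /k/ and /v/, before a voiced consonant — surfaces as [iː] (rule 3).
/v/ stays [v].

[deːldeːjaːlitʃiːv]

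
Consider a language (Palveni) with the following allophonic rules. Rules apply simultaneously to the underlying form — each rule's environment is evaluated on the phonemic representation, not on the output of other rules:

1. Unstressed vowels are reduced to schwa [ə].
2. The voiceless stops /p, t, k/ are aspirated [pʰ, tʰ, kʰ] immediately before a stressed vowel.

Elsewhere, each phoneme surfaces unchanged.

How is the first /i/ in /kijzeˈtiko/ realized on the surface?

/i/ (between /k/ and /j/) occurs in an unstressed syllable → [ə] by rule 1.

[ə]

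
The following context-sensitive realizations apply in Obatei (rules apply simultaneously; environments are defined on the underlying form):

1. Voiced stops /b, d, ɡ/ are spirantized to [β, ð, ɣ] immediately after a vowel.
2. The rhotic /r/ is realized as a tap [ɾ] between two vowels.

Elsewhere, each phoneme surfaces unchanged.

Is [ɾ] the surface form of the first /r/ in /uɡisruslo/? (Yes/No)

No

/r/ (between /s/ and /u/) fails the environment for rule 2, so it stays [r].
The actual realization is [r], not [ɾ].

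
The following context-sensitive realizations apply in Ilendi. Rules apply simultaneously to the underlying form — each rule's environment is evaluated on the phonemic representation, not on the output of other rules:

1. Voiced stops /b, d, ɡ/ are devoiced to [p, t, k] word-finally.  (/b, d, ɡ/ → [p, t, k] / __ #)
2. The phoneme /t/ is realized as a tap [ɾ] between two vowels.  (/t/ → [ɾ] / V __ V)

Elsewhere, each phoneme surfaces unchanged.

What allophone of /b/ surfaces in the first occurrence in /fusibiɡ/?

[b]

/b/ (between /i/ and /i/) is in the target of rule 1 but the environment (word-finally) is not met → [b].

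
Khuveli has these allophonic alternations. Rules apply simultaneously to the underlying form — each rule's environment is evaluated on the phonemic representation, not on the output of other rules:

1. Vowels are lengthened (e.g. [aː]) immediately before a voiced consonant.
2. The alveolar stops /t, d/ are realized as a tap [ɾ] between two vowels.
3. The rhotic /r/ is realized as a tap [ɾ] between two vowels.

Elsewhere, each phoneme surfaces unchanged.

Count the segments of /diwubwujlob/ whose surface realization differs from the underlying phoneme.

Segments that undergo a rule: /i/ → [iː] (rule 1); /u/ → [uː] (rule 1); /u/ → [uː] (rule 1); /o/ → [oː] (rule 1).
All other segments surface unchanged.

4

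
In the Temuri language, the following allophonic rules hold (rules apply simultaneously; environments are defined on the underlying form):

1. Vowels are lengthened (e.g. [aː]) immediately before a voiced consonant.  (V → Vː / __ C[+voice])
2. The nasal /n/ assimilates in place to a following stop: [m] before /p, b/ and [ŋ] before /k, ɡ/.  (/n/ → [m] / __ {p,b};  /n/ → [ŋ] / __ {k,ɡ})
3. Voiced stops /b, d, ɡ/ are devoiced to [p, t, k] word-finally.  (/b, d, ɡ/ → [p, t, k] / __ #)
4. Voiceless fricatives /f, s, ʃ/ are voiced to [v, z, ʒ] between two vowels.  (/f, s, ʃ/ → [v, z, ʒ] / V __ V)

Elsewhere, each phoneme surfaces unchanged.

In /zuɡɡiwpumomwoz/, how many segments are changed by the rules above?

Segments that undergo a rule: /u/ → [uː] (rule 1); /i/ → [iː] (rule 1); /u/ → [uː] (rule 1); /o/ → [oː] (rule 1); /o/ → [oː] (rule 1).
All other segments surface unchanged.

5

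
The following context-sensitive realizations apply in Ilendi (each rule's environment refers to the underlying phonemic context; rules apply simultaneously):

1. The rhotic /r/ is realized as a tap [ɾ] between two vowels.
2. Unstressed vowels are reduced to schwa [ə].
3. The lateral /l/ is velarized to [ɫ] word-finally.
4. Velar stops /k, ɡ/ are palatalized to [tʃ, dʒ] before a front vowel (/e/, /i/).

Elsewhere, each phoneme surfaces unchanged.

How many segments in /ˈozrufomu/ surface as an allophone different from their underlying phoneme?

3

Segments that undergo a rule: /u/ → [ə] (rule 2); /o/ → [ə] (rule 2); /u/ → [ə] (rule 2).
All other segments surface unchanged.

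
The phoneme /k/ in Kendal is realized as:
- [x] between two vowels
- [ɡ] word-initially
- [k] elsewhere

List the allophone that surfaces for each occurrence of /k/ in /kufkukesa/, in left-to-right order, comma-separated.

[ɡ], [k], [x]

Occurrence 1 (position 1): word-initially → [ɡ].
Occurrence 2 (position 4): no conditioning environment matches → elsewhere allophone [k].
Occurrence 3 (position 6): between two vowels → [x].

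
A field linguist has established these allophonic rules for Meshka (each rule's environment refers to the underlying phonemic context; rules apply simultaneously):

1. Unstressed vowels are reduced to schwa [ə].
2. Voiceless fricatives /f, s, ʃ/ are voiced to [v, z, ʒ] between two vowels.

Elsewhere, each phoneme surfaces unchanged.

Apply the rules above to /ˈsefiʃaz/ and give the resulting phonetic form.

/s/ (word-initial): rule 2 targets it, but not between two vowels → unchanged [s].
/e/ — between /s/ and /f/; rule 1 does not apply here → [e].
/f/ (between /e/ and /i/): between two vowels, so rule 2 applies → [v].
/i/ — between /f/ and /ʃ/, in an unstressed syllable — surfaces as [ə] (rule 1).
/ʃ/ (between /i/ and /a/) occurs between two vowels → [ʒ] by rule 2.
/a/ (between /ʃ/ and /z/): in an unstressed syllable, so rule 1 applies → [ə].

[ˈsevəʒəz]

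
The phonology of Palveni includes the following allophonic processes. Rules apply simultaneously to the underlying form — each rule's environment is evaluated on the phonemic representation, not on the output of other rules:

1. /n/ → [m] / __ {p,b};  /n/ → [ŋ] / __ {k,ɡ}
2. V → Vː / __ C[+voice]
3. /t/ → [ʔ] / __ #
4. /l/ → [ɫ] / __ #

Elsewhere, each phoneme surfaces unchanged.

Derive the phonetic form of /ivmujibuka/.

/i/ meets the environment for rule 2 (before a voiced consonant) → [iː].
/v/ — not in any rule's target class → [v].
/m/ — not in any rule's target class → [m].
/u/ — between /m/ and /j/, before a voiced consonant — surfaces as [uː] (rule 2).
/j/ — not in any rule's target class → [j].
Rule 2 applies to /i/ (between /j/ and /b/: before a voiced consonant) → [iː].
/b/ (between /i/ and /u/) is unaffected → [b].
/u/ (between /b/ and /k/) fails the environment for rule 2, so it stays [u].
/k/ — not in any rule's target class → [k].
/a/ (word-final) fails the environment for rule 2, so it stays [a].

[iːvmuːjiːbuka]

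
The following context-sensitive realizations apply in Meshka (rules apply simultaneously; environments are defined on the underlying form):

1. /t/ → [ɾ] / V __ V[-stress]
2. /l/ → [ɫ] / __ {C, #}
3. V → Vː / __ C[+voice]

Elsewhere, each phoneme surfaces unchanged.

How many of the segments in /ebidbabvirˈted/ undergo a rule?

Segments that undergo a rule: /e/ → [eː] (rule 3); /i/ → [iː] (rule 3); /a/ → [aː] (rule 3); /i/ → [iː] (rule 3); /e/ → [eː] (rule 3).
All other segments surface unchanged.

5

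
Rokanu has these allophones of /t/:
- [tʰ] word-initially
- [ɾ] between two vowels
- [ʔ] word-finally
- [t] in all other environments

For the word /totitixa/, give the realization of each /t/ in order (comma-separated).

Occurrence 1 (position 1): word-initially → [tʰ].
Occurrence 2 (position 3): between two vowels → [ɾ].
Occurrence 3 (position 5): between two vowels → [ɾ].

[tʰ], [ɾ], [ɾ]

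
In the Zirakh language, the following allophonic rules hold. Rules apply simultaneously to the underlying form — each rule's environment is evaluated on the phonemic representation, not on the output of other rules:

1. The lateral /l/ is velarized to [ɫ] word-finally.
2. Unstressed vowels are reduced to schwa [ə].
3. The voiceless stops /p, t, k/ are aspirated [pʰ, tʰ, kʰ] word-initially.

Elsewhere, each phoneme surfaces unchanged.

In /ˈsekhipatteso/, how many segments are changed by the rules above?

Segments that undergo a rule: /i/ → [ə] (rule 2); /a/ → [ə] (rule 2); /e/ → [ə] (rule 2); /o/ → [ə] (rule 2).
All other segments surface unchanged.

4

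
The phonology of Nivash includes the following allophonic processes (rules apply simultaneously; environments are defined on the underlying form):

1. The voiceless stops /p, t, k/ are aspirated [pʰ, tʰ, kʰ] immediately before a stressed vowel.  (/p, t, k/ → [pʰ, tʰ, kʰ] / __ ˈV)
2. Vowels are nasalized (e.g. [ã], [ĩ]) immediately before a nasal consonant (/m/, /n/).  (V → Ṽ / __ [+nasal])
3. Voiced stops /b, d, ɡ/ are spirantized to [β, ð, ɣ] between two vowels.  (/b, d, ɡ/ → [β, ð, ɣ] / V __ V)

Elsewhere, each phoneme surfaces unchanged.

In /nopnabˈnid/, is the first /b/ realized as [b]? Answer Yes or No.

Yes

/b/ (between /a/ and /n/) fails the environment for rule 3, so it stays [b].
The actual realization is [b], which matches [b].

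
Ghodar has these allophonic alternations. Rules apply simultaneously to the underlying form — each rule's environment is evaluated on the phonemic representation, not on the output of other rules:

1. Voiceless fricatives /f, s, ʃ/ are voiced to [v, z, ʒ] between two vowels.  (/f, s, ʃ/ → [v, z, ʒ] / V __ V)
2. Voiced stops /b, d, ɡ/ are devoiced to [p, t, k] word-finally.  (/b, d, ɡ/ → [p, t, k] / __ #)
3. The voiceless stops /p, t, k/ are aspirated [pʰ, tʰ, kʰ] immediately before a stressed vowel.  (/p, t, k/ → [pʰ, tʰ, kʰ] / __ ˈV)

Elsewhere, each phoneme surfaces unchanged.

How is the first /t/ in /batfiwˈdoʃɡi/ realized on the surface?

[t]

/t/ (between /a/ and /f/) fails the environment for rule 3, so it stays [t].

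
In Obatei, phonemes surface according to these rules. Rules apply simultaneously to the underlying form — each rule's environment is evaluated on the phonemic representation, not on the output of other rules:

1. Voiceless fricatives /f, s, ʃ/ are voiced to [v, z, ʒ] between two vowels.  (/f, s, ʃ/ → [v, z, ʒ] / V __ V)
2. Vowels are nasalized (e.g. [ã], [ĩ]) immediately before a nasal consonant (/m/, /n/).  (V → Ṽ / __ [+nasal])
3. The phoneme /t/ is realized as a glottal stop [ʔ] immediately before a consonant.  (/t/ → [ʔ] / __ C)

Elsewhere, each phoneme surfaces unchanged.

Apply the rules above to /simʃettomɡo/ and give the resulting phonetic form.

[sĩmʃeʔtõmɡo]

/s/ (word-initial): rule 1 targets it, but not between two vowels → unchanged [s].
Rule 2 applies to /i/ (between /s/ and /m/: before a nasal consonant) → [ĩ].
/m/ — not in any rule's target class → [m].
/ʃ/ (between /m/ and /e/) fails the environment for rule 1, so it stays [ʃ].
/e/ (between /ʃ/ and /t/) is in the target of rule 2 but the environment (before a nasal consonant) is not met → [e].
/t/ — between /e/ and /t/, immediately before a consonant — surfaces as [ʔ] (rule 3).
/t/ (between /t/ and /o/): rule 3 targets it, but not immediately before a consonant → unchanged [t].
/o/ — between /t/ and /m/, before a nasal consonant — surfaces as [õ] (rule 2).
/m/ (between /o/ and /ɡ/): no rule targets it → [m].
/ɡ/ (between /m/ and /o/) is unaffected → [ɡ].
/o/ (word-final): rule 2 targets it, but not before a nasal consonant → unchanged [o].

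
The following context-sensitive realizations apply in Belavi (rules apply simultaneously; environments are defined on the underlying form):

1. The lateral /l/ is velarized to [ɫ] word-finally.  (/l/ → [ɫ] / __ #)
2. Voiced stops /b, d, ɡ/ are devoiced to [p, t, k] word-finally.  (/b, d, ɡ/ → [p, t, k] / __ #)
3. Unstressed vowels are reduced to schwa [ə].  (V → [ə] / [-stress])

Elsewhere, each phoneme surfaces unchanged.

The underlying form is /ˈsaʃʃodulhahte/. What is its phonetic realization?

/a/ (between /s/ and /ʃ/): rule 3 targets it, but not in an unstressed syllable → unchanged [a].
Rule 3 applies to /o/ (between /ʃ/ and /d/: in an unstressed syllable) → [ə].
/d/ (between /o/ and /u/) fails the environment for rule 2, so it stays [d].
Rule 3 applies to /u/ (between /d/ and /l/: in an unstressed syllable) → [ə].
/l/ (between /u/ and /h/) is in the target of rule 1 but the environment (word-finally) is not met → [l].
/a/ (between /h/ and /h/) occurs in an unstressed syllable → [ə] by rule 3.
/e/ — word-final, in an unstressed syllable — surfaces as [ə] (rule 3).

[ˈsaʃʃədəlhəhtə]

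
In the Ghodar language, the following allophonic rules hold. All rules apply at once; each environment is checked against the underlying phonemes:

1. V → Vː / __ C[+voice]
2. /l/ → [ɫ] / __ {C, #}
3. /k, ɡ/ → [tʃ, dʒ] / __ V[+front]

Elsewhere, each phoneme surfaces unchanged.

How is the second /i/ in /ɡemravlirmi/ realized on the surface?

[i]

/i/ (word-final) is in the target of rule 1 but the environment (before a voiced consonant) is not met → [i].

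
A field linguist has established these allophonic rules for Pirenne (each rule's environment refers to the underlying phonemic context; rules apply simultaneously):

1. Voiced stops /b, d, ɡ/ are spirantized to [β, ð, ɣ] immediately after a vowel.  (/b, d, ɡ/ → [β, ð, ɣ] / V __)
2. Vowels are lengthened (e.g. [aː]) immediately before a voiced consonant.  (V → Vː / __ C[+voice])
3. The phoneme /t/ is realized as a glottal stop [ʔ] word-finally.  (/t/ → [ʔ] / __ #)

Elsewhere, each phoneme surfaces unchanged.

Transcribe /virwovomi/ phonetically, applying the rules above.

/v/ (word-initial) is unaffected → [v].
/i/ (between /v/ and /r/): before a voiced consonant, so rule 2 applies → [iː].
/r/ (between /i/ and /w/) is unaffected → [r].
/w/ (between /r/ and /o/) is unaffected → [w].
/o/ meets the environment for rule 2 (before a voiced consonant) → [oː].
/v/ stays [v].
/o/ (between /v/ and /m/): before a voiced consonant, so rule 2 applies → [oː].
/m/ (between /o/ and /i/): no rule targets it → [m].
/i/ (word-final) fails the environment for rule 2, so it stays [i].

[viːrwoːvoːmi]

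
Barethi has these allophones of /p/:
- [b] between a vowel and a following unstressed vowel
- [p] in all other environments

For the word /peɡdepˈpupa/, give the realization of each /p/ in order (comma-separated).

Occurrence 1 (position 1): no conditioning environment matches → elsewhere allophone [p].
Occurrence 2 (position 6): no conditioning environment matches → elsewhere allophone [p].
Occurrence 3 (position 7): no conditioning environment matches → elsewhere allophone [p].
Occurrence 4 (position 9): between a vowel and a following unstressed vowel → [b].

[p], [p], [p], [b]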